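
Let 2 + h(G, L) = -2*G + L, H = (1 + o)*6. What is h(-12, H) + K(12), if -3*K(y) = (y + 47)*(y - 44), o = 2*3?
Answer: 2080/3 ≈ 693.33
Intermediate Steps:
o = 6
H = 42 (H = (1 + 6)*6 = 7*6 = 42)
K(y) = -(-44 + y)*(47 + y)/3 (K(y) = -(y + 47)*(y - 44)/3 = -(47 + y)*(-44 + y)/3 = -(-44 + y)*(47 + y)/3)
h(G, L) = -2 + L - 2*G (h(G, L) = -2 + (-2*G + L) = -2 + (L - 2*G) = -2 + L - 2*G)
h(-12, H) + K(12) = (-2 + 42 - 2*(-12)) + (2068/3 - 1*12 - 1/3*12**2) = (-2 + 42 + 24) + (2068/3 - 12 - 1/3*144) = 64 + (2068/3 - 12 - 48) = 64 + 1888/3 = 2080/3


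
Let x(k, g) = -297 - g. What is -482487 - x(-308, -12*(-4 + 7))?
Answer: -482226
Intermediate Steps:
-482487 - x(-308, -12*(-4 + 7)) = -482487 - (-297 - (-12)*(-4 + 7)) = -482487 - (-297 - (-12)*3) = -482487 - (-297 - 1*(-36)) = -482487 - (-297 + 36) = -482487 - 1*(-261) = -482487 + 261 = -482226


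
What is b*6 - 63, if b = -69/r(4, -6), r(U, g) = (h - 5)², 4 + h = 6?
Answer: -109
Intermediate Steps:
h = 2 (h = -4 + 6 = 2)
r(U, g) = 9 (r(U, g) = (2 - 5)² = (-3)² = 9)
b = -23/3 (b = -69/9 = -69*⅑ = -23/3 ≈ -7.6667)
b*6 - 63 = -23/3*6 - 63 = -46 - 63 = -109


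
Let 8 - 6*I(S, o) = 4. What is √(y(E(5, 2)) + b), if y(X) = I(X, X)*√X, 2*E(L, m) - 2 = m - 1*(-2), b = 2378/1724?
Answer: √(9224262 + 4458264*√3)/2586 ≈ 1.5919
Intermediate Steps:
I(S, o) = ⅔ (I(S, o) = 4/3 - ⅙*4 = 4/3 - ⅔ = ⅔)
b = 1189/862 (b = 2378*(1/1724) = 1189/862 ≈ 1.3794)
E(L, m) = 2 + m/2 (E(L, m) = 1 + (m - 1*(-2))/2 = 1 + (m + 2)/2 = 1 + (2 + m)/2 = 1 + (1 + m/2) = 2 + m/2)
y(X) = 2*√X/3
√(y(E(5, 2)) + b) = √(2*√(2 + (½)*2)/3 + 1189/862) = √(2*√(2 + 1)/3 + 1189/862) = √(2*√3/3 + 1189/862) = √(1189/862 + 2*√3/3)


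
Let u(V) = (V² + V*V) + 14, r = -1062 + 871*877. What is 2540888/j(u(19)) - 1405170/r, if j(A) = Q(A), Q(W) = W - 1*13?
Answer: 387437226586/110301603 ≈ 3512.5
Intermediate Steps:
r = 762805 (r = -1062 + 763867 = 762805)
Q(W) = -13 + W (Q(W) = W - 13 = -13 + W)
u(V) = 14 + 2*V² (u(V) = (V² + V²) + 14 = 2*V² + 14 = 14 + 2*V²)
j(A) = -13 + A
2540888/j(u(19)) - 1405170/r = 2540888/(-13 + (14 + 2*19²)) - 1405170/762805 = 2540888/(-13 + (14 + 2*361)) - 1405170*1/762805 = 2540888/(-13 + (14 + 722)) - 281034/152561 = 2540888/(-13 + 736) - 281034/152561 = 2540888/723 - 281034/152561 = 387437226586/110301603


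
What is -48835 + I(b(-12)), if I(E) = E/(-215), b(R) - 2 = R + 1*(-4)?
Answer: -10499511/215 ≈ -48835.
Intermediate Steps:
b(R) = -2 + R (b(R) = 2 + (R + 1*(-4)) = 2 + (R - 4) = 2 + (-4 + R) = -2 + R)
I(E) = -E/215 (I(E) = E*(-1/215) = -E/215)
-48835 + I(b(-12)) = -48835 - (-2 - 12)/215 = -48835 - 1/215*(-14) = -48835 + 14/215 = -10499511/215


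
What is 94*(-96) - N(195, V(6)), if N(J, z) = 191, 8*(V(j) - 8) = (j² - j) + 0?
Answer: -9215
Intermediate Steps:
V(j) = 8 - j/8 + j²/8 (V(j) = 8 + ((j² - j) + 0)/8 = 8 + (j² - j)/8 = 8 + (-j/8 + j²/8) = 8 - j/8 + j²/8)
94*(-96) - N(195, V(6)) = 94*(-96) - 1*191 = -9024 - 191 = -9215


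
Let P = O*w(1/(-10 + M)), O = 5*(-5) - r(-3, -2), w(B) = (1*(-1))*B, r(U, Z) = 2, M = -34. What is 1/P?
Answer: -44/27 ≈ -1.6296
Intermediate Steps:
w(B) = -B
O = -27 (O = 5*(-5) - 1*2 = -25 - 2 = -27)
P = -27/44 (P = -(-27)/(-10 - 34) = -(-27)/(-44) = -(-27)*(-1)/44 = -27*1/44 = -27/44 ≈ -0.61364)
1/P = 1/(-27/44) = -44/27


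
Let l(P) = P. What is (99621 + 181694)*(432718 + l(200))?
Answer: 121786327170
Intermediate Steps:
(99621 + 181694)*(432718 + l(200)) = (99621 + 181694)*(432718 + 200) = 281315*432918 = 121786327170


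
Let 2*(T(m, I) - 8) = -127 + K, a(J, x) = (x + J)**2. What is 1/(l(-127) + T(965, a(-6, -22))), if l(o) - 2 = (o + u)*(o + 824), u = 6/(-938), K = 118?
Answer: -938/83029845 ≈ -1.1297e-5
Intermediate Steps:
a(J, x) = (J + x)**2
u = -3/469 (u = 6*(-1/938) = -3/469 ≈ -0.0063966)
l(o) = 2 + (824 + o)*(-3/469 + o) (l(o) = 2 + (o - 3/469)*(o + 824) = 2 + (-3/469 + o)*(824 + o) = 2 + (824 + o)*(-3/469 + o))
T(m, I) = 7/2 (T(m, I) = 8 + (-127 + 118)/2 = 8 + (1/2)*(-9) = 8 - 9/2 = 7/2)
1/(l(-127) + T(965, a(-6, -22))) = 1/((-1534/469 + (-127)**2 + (386453/469)*(-127)) + 7/2) = 1/((-1534/469 + 16129 - 49079531/469) + 7/2) = 1/(-41516564/469 + 7/2) = 1/(-83029845/938) = -938/83029845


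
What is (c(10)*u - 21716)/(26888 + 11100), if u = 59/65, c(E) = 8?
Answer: -352767/617305 ≈ -0.57146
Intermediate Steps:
u = 59/65 (u = 59*(1/65) = 59/65 ≈ 0.90769)
(c(10)*u - 21716)/(26888 + 11100) = (8*(59/65) - 21716)/(26888 + 11100) = (472/65 - 21716)/37988 = -1411068/65*1/37988 = -352767/617305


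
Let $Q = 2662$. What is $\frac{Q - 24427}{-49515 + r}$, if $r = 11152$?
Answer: $\frac{21765}{38363} \approx 0.56734$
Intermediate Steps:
$\frac{Q - 24427}{-49515 + r} = \frac{2662 - 24427}{-49515 + 11152} = - \frac{21765}{-38363} = \left(-21765\right) \left(- \frac{1}{38363}\right) = \frac{21765}{38363}$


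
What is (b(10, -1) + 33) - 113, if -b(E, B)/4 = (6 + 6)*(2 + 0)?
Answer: -176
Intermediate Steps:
b(E, B) = -96 (b(E, B) = -4*(6 + 6)*(2 + 0) = -48*2 = -4*24 = -96)
(b(10, -1) + 33) - 113 = (-96 + 33) - 113 = -63 - 113 = -176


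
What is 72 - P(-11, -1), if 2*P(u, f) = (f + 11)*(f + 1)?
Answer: 72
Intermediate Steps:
P(u, f) = (1 + f)*(11 + f)/2 (P(u, f) = ((f + 11)*(f + 1))/2 = ((11 + f)*(1 + f))/2 = ((1 + f)*(11 + f))/2 = (1 + f)*(11 + f)/2)
72 - P(-11, -1) = 72 - (11/2 + (½)*(-1)² + 6*(-1)) = 72 - (11/2 + (½)*1 - 6) = 72 - (11/2 + ½ - 6) = 72 - 1*0 = 72 + 0 = 72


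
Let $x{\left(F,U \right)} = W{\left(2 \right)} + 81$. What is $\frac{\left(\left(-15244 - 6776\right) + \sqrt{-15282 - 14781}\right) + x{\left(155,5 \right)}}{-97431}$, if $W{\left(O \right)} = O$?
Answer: $\frac{21937}{97431} - \frac{i \sqrt{30063}}{97431} \approx 0.22515 - 0.0017796 i$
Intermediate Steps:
$x{\left(F,U \right)} = 83$ ($x{\left(F,U \right)} = 2 + 81 = 83$)
$\frac{\left(\left(-15244 - 6776\right) + \sqrt{-15282 - 14781}\right) + x{\left(155,5 \right)}}{-97431} = \frac{\left(\left(-15244 - 6776\right) + \sqrt{-15282 - 14781}\right) + 83}{-97431} = \left(\left(-22020 + \sqrt{-30063}\right) + 83\right) \left(- \frac{1}{97431}\right) = \left(\left(-22020 + i \sqrt{30063}\right) + 83\right) \left(- \frac{1}{97431}\right) = \left(-21937 + i \sqrt{30063}\right) \left(- \frac{1}{97431}\right) = \frac{21937}{97431} - \frac{i \sqrt{30063}}{97431}$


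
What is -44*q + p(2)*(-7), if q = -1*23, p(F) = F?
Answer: 998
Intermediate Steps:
q = -23
-44*q + p(2)*(-7) = -44*(-23) + 2*(-7) = 1012 - 14 = 998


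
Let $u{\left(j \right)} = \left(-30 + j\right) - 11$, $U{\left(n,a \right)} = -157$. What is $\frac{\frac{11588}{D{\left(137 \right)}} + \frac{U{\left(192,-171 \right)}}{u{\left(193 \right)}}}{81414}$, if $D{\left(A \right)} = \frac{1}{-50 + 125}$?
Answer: $\frac{132103043}{12374928} \approx 10.675$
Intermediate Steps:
$D{\left(A \right)} = \frac{1}{75}$
$u{\left(j \right)} = -41 + j$
$\frac{\frac{11588}{D{\left(137 \right)}} + \frac{U{\left(192,-171 \right)}}{u{\left(193 \right)}}}{81414} = \frac{11588 \frac{1}{\frac{1}{75}} - \frac{157}{-41 + 193}}{81414} = \left(11588 \cdot 75 - \frac{157}{152}\right) \frac{1}{81414} = \left(869100 - \frac{157}{152}\right) \frac{1}{81414} = \frac{132103043}{152} \cdot \frac{1}{81414} = \frac{132103043}{12374928}$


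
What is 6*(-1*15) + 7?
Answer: -83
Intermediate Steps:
6*(-1*15) + 7 = 6*(-15) + 7 = -90 + 7 = -83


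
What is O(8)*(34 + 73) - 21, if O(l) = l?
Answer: 835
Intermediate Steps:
O(8)*(34 + 73) - 21 = 8*(34 + 73) - 21 = 8*107 - 21 = 856 - 21 = 835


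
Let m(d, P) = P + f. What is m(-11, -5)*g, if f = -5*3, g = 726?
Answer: -14520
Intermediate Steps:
f = -15
m(d, P) = -15 + P (m(d, P) = P - 15 = -15 + P)
m(-11, -5)*g = (-15 - 5)*726 = -20*726 = -14520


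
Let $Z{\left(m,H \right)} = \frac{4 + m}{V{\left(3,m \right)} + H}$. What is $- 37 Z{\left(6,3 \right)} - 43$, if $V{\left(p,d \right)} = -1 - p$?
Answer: $327$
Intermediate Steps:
$Z{\left(m,H \right)} = \frac{4 + m}{-4 + H}$ ($Z{\left(m,H \right)} = \frac{4 + m}{\left(-1 - 3\right) + H} = \frac{4 + m}{-4 + H}$)
$- 37 Z{\left(6,3 \right)} - 43 = - 37 \frac{4 + 6}{-4 + 3} - 43 = - 37 \frac{1}{-1} \cdot 10 - 43 = - 37 \left(\left(-1\right) 10\right) - 43 = \left(-37\right) \left(-10\right) - 43 = 370 - 43 = 327$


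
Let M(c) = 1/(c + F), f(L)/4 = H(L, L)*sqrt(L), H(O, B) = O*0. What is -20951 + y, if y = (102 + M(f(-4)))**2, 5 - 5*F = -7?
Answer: -1506503/144 ≈ -10462.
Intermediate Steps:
F = 12/5 (F = 1 - 1/5*(-7) = 1 + 7/5 = 12/5 ≈ 2.4000)
H(O, B) = 0
f(L) = 0 (f(L) = 4*(0*sqrt(L)) = 4*0 = 0)
M(c) = 1/(12/5 + c) (M(c) = 1/(c + 12/5) = 1/(12/5 + c))
y = 1510441/144 (y = (102 + 5/(12 + 5*0))**2 = (102 + 5/(12 + 0))**2 = (102 + 5/12)**2 = (1229/12)**2 = 1510441/144 ≈ 10489.)
-20951 + y = -20951 + 1510441/144 = -1506503/144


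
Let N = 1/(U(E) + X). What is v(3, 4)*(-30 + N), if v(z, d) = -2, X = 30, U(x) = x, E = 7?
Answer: 2218/37 ≈ 59.946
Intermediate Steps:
N = 1/37 (N = 1/(7 + 30) = 1/37 ≈ 0.027027)
v(3, 4)*(-30 + N) = -2*(-30 + 1/37) = -2*(-1109/37) = 2218/37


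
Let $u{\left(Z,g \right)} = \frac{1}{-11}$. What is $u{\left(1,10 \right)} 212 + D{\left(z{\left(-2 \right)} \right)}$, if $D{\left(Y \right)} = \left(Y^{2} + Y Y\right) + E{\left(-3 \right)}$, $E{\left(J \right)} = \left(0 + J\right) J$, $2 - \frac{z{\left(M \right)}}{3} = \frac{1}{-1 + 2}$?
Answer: $\frac{85}{11} \approx 7.7273$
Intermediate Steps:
$u{\left(Z,g \right)} = - \frac{1}{11}$
$z{\left(M \right)} = 3$ ($z{\left(M \right)} = 6 - \frac{3}{-1 + 2} = 6 - \frac{3}{1} = 6 - 3 = 3$)
$E{\left(J \right)} = J^{2}$ ($E{\left(J \right)} = J J = J^{2}$)
$D{\left(Y \right)} = 9 + 2 Y^{2}$ ($D{\left(Y \right)} = \left(Y^{2} + Y Y\right) + \left(-3\right)^{2} = \left(Y^{2} + Y^{2}\right) + 9 = 2 Y^{2} + 9 = 9 + 2 Y^{2}$)
$u{\left(1,10 \right)} 212 + D{\left(z{\left(-2 \right)} \right)} = \left(- \frac{1}{11}\right) 212 + \left(9 + 2 \cdot 3^{2}\right) = - \frac{212}{11} + \left(9 + 2 \cdot 9\right) = - \frac{212}{11} + \left(9 + 18\right) = - \frac{212}{11} + 27 = \frac{85}{11}$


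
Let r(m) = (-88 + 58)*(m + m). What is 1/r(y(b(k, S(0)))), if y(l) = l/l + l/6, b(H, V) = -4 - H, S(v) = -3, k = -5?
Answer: -1/70 ≈ -0.014286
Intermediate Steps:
y(l) = 1 + l/6 (y(l) = 1 + l*(1/6) = 1 + l/6)
r(m) = -60*m
1/r(y(b(k, S(0)))) = 1/(-60*(1 + (-4 - 1*(-5))/6)) = 1/(-60*(1 + (-4 + 5)/6)) = 1/(-60*(1 + (1/6)*1)) = 1/(-60*(1 + 1/6)) = 1/(-60*7/6) = 1/(-70) = -1/70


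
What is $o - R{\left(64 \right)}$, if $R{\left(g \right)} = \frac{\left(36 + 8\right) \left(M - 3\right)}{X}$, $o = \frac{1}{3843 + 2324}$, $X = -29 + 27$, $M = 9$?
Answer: $\frac{814045}{6167} \approx 132.0$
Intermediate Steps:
$X = -2$
$o = \frac{1}{6167} \approx 0.00016215$
$R{\left(g \right)} = -132$ ($R{\left(g \right)} = \frac{\left(36 + 8\right) \left(9 - 3\right)}{-2} = 44 \cdot 6 \left(- \frac{1}{2}\right) = 264 \left(- \frac{1}{2}\right) = -132$)
$o - R{\left(64 \right)} = \frac{1}{6167} - -132 = \frac{1}{6167} + 132 = \frac{814045}{6167}$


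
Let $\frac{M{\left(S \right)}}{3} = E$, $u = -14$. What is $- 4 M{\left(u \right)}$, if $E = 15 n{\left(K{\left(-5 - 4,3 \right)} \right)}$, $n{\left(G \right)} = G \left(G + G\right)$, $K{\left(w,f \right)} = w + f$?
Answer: $-12960$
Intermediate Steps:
$K{\left(w,f \right)} = f + w$
$n{\left(G \right)} = 2 G^{2}$ ($n{\left(G \right)} = G 2 G = 2 G^{2}$)
$E = 1080$ ($E = 15 \cdot 2 \left(3 - 9\right)^{2} = 15 \cdot 2 \left(-6\right)^{2} = 15 \cdot 2 \cdot 36 = 15 \cdot 72 = 1080$)
$M{\left(S \right)} = 3240$ ($M{\left(S \right)} = 3 \cdot 1080 = 3240$)
$- 4 M{\left(u \right)} = \left(-4\right) 3240 = -12960$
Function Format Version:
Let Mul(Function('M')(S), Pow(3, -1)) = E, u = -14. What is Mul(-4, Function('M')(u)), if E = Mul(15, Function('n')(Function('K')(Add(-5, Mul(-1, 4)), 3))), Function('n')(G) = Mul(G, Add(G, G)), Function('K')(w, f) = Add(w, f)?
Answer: -12960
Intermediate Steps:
Function('K')(w, f) = Add(f, w)
Function('n')(G) = Mul(2, Pow(G, 2)) (Function('n')(G) = Mul(G, Mul(2, G)) = Mul(2, Pow(G, 2)))
E = 1080 (E = Mul(15, Mul(2, Pow(Add(3, Add(-5, Mul(-1, 4))), 2))) = Mul(15, Mul(2, Pow(Add(3, Add(-5, -4)), 2))) = Mul(15, Mul(2, Pow(Add(3, -9), 2))) = Mul(15, Mul(2, Pow(-6, 2))) = Mul(15, Mul(2, 36)) = Mul(15, 72) = 1080)
Function('M')(S) = 3240 (Function('M')(S) = Mul(3, 1080) = 3240)
Mul(-4, Function('M')(u)) = Mul(-4, 3240) = -12960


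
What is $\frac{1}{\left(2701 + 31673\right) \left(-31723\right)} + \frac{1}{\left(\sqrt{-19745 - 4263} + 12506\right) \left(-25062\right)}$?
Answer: $\frac{- 8354 \sqrt{6002} + 233978629 i}{9109589242308 \left(\sqrt{6002} - 6253 i\right)} \approx -4.1071 \cdot 10^{-9} + 3.9524 \cdot 10^{-11} i$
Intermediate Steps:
$\frac{1}{\left(2701 + 31673\right) \left(-31723\right)} + \frac{1}{\left(\sqrt{-19745 - 4263} + 12506\right) \left(-25062\right)} = \frac{1}{34374} \left(- \frac{1}{31723}\right) + \frac{1}{\sqrt{-24008} + 12506} \left(- \frac{1}{25062}\right) = \frac{1}{34374} \left(- \frac{1}{31723}\right) + \frac{1}{2 i \sqrt{6002} + 12506} \left(- \frac{1}{25062}\right) = - \frac{1}{1090446402} + \frac{1}{12506 + 2 i \sqrt{6002}} \left(- \frac{1}{25062}\right) = - \frac{1}{1090446402} - \frac{1}{25062 \left(12506 + 2 i \sqrt{6002}\right)}$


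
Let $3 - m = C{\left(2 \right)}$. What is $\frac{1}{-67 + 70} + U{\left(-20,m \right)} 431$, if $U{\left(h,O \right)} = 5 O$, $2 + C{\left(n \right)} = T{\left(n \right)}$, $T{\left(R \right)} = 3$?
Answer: $\frac{12931}{3} \approx 4310.3$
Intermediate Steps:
$C{\left(n \right)} = 1$ ($C{\left(n \right)} = -2 + 3 = 1$)
$m = 2$ ($m = 3 - 1 = 2$)
$\frac{1}{-67 + 70} + U{\left(-20,m \right)} 431 = \frac{1}{-67 + 70} + 5 \cdot 2 \cdot 431 = \frac{1}{3} + 10 \cdot 431 = \frac{1}{3} + 4310 = \frac{12931}{3}$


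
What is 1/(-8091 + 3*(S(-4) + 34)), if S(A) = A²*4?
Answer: -1/7797 ≈ -0.00012825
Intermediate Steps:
S(A) = 4*A²
1/(-8091 + 3*(S(-4) + 34)) = 1/(-8091 + 3*(4*(-4)² + 34)) = 1/(-8091 + 3*(4*16 + 34)) = 1/(-8091 + 3*(64 + 34)) = 1/(-8091 + 3*98) = 1/(-8091 + 294) = 1/(-7797) = -1/7797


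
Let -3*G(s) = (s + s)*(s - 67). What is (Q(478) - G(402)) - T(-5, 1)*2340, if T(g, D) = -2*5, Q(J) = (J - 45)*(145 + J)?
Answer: 382939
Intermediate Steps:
Q(J) = (-45 + J)*(145 + J)
T(g, D) = -10
G(s) = -2*s*(-67 + s)/3 (G(s) = -(s + s)*(s - 67)/3 = -2*s*(-67 + s)/3)
(Q(478) - G(402)) - T(-5, 1)*2340 = ((-6525 + 478² + 100*478) - 2*402*(67 - 1*402)/3) - (-10)*2340 = ((-6525 + 228484 + 47800) - 2*402*(67 - 402)/3) - 1*(-23400) = (269759 - 2*402*(-335)/3) + 23400 = (269759 - 1*(-89780)) + 23400 = (269759 + 89780) + 23400 = 359539 + 23400 = 382939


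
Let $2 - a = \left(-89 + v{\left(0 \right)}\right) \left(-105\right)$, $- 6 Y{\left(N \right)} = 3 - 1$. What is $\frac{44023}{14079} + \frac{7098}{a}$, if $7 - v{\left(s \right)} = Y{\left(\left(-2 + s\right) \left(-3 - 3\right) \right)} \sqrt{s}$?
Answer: $\frac{7342559}{3189264} \approx 2.3023$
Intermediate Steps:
$Y{\left(N \right)} = - \frac{1}{3}$ ($Y{\left(N \right)} = - \frac{3 - 1}{6} = \left(- \frac{1}{6}\right) 2 = - \frac{1}{3}$)
$v{\left(s \right)} = 7 + \frac{\sqrt{s}}{3}$ ($v{\left(s \right)} = 7 - - \frac{\sqrt{s}}{3} = 7 + \frac{\sqrt{s}}{3}$)
$a = -8608$ ($a = 2 - \left(-89 + \left(7 + \frac{\sqrt{0}}{3}\right)\right) \left(-105\right) = 2 - \left(-89 + \left(7 + \frac{1}{3} \cdot 0\right)\right) \left(-105\right) = 2 - \left(-89 + \left(7 + 0\right)\right) \left(-105\right) = 2 - \left(-89 + 7\right) \left(-105\right) = 2 - \left(-82\right) \left(-105\right) = 2 - 8610 = -8608$)
$\frac{44023}{14079} + \frac{7098}{a} = \frac{44023}{14079} + \frac{7098}{-8608} = 44023 \cdot \frac{1}{14079} + 7098 \left(- \frac{1}{8608}\right) = \frac{2317}{741} - \frac{3549}{4304} = \frac{7342559}{3189264}$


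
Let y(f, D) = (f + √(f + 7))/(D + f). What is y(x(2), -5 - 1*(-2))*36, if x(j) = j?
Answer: -180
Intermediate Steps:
y(f, D) = (f + √(7 + f))/(D + f)
y(x(2), -5 - 1*(-2))*36 = ((2 + √(7 + 2))/((-5 - 1*(-2)) + 2))*36 = ((2 + √9)/((-5 + 2) + 2))*36 = ((2 + 3)/(-3 + 2))*36 = (5/(-1))*36 = -1*5*36 = -5*36 = -180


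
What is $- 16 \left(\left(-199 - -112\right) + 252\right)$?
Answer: $-2640$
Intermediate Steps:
$- 16 \left(\left(-199 - -112\right) + 252\right) = - 16 \left(\left(-199 + 112\right) + 252\right) = - 16 \left(-87 + 252\right) = \left(-16\right) 165 = -2640$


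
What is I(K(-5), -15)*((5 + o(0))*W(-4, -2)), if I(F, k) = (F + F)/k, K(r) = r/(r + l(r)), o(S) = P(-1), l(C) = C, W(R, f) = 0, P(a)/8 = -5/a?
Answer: 0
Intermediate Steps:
P(a) = -40/a (P(a) = 8*(-5/a) = -40/a)
o(S) = 40 (o(S) = -40/(-1) = -40*(-1) = 40)
K(r) = ½ (K(r) = r/(r + r) = r/((2*r)) = r*(1/(2*r)) = ½)
I(F, k) = 2*F/k (I(F, k) = (2*F)/k = 2*F/k)
I(K(-5), -15)*((5 + o(0))*W(-4, -2)) = (2*(½)/(-15))*((5 + 40)*0) = (2*(½)*(-1/15))*(45*0) = -1/15*0 = 0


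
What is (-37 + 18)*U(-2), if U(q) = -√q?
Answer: 19*I*√2 ≈ 26.87*I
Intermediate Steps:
(-37 + 18)*U(-2) = (-37 + 18)*(-√(-2)) = -(-19)*I*√2 = 19*I*√2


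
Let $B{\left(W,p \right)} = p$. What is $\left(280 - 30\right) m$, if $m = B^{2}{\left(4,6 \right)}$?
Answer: $9000$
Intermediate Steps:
$m = 36$ ($m = 6^{2} = 36$)
$\left(280 - 30\right) m = \left(280 - 30\right) 36 = 250 \cdot 36 = 9000$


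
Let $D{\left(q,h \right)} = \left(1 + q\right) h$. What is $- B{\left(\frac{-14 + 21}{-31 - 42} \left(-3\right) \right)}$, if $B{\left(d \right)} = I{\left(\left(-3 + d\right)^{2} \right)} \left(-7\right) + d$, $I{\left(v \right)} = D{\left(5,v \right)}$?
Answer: $\frac{1645035}{5329} \approx 308.69$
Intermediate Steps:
$D{\left(q,h \right)} = h \left(1 + q\right)$
$I{\left(v \right)} = 6 v$ ($I{\left(v \right)} = v \left(1 + 5\right) = v 6 = 6 v$)
$B{\left(d \right)} = d - 42 \left(-3 + d\right)^{2}$ ($B{\left(d \right)} = 6 \left(-3 + d\right)^{2} \left(-7\right) + d = - 42 \left(-3 + d\right)^{2} + d = d - 42 \left(-3 + d\right)^{2}$)
$- B{\left(\frac{-14 + 21}{-31 - 42} \left(-3\right) \right)} = - (\frac{-14 + 21}{-31 - 42} \left(-3\right) - 42 \left(-3 + \frac{-14 + 21}{-31 - 42} \left(-3\right)\right)^{2}) = - (\frac{7}{-73} \left(-3\right) - 42 \left(-3 + \frac{7}{-73} \left(-3\right)\right)^{2}) = - (7 \left(- \frac{1}{73}\right) \left(-3\right) - 42 \left(-3 + 7 \left(- \frac{1}{73}\right) \left(-3\right)\right)^{2}) = - (\left(- \frac{7}{73}\right) \left(-3\right) - 42 \left(-3 - - \frac{21}{73}\right)^{2}) = - (\frac{21}{73} - 42 \left(-3 + \frac{21}{73}\right)^{2}) = - (\frac{21}{73} - 42 \left(- \frac{198}{73}\right)^{2}) = - (\frac{21}{73} - \frac{1646568}{5329}) = \left(-1\right) \left(- \frac{1645035}{5329}\right) = \frac{1645035}{5329}$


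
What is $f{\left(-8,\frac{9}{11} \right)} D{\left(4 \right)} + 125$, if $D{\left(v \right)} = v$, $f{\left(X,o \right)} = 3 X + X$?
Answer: $-3$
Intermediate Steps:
$f{\left(X,o \right)} = 4 X$
$f{\left(-8,\frac{9}{11} \right)} D{\left(4 \right)} + 125 = 4 \left(-8\right) 4 + 125 = \left(-32\right) 4 + 125 = -128 + 125 = -3$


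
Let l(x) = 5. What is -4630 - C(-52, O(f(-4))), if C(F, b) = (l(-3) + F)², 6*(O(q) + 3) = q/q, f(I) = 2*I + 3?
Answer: -6839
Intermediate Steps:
f(I) = 3 + 2*I
O(q) = -17/6 (O(q) = -3 + (q/q)/6 = -3 + (⅙)*1 = -3 + ⅙ = -17/6)
C(F, b) = (5 + F)²
-4630 - C(-52, O(f(-4))) = -4630 - (5 - 52)² = -4630 - 1*(-47)² = -4630 - 1*2209 = -4630 - 2209 = -6839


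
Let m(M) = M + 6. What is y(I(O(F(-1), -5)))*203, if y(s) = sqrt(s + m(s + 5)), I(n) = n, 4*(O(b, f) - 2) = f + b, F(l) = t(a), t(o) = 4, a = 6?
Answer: 203*sqrt(58)/2 ≈ 773.00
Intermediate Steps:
F(l) = 4
O(b, f) = 2 + b/4 + f/4 (O(b, f) = 2 + (f + b)/4 = 2 + (b + f)/4 = 2 + (b/4 + f/4) = 2 + b/4 + f/4)
m(M) = 6 + M
y(s) = sqrt(11 + 2*s) (y(s) = sqrt(s + (6 + (s + 5))) = sqrt(s + (6 + (5 + s))) = sqrt(s + (11 + s)) = sqrt(11 + 2*s))
y(I(O(F(-1), -5)))*203 = sqrt(11 + 2*(2 + (1/4)*4 + (1/4)*(-5)))*203 = sqrt(11 + 2*(2 + 1 - 5/4))*203 = sqrt(11 + 2*(7/4))*203 = sqrt(11 + 7/2)*203 = sqrt(29/2)*203 = (sqrt(58)/2)*203 = 203*sqrt(58)/2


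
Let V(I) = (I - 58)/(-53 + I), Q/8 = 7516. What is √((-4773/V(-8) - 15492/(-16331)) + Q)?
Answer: √7192218108149998/359282 ≈ 236.05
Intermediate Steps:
Q = 60128 (Q = 8*7516 = 60128)
V(I) = (-58 + I)/(-53 + I)
√((-4773/V(-8) - 15492/(-16331)) + Q) = √((-4773*(-53 - 8)/(-58 - 8) - 15492/(-16331)) + 60128) = √((-4773/(-66/(-61)) - 15492*(-1/16331)) + 60128) = √((-4773/((-1/61*(-66))) + 15492/16331) + 60128) = √((-4773/66/61 + 15492/16331) + 60128) = √((-4773*61/66 + 15492/16331) + 60128) = √((-97051/22 + 15492/16331) + 60128) = √(-1584599057/359282 + 60128) = √(20018309039/359282) = √7192218108149998/359282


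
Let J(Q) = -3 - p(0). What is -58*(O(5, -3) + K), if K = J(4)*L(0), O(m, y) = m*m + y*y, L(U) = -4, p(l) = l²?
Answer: -2668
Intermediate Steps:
J(Q) = -3 (J(Q) = -3 - 1*0² = -3 - 1*0 = -3 + 0 = -3)
O(m, y) = m² + y²
K = 12 (K = -3*(-4) = 12)
-58*(O(5, -3) + K) = -58*((5² + (-3)²) + 12) = -58*((25 + 9) + 12) = -58*(34 + 12) = -58*46 = -2668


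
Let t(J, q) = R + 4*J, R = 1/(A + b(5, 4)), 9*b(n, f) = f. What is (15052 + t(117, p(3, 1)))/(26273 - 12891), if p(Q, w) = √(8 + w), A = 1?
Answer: 201769/173966 ≈ 1.1598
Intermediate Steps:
b(n, f) = f/9
R = 9/13 (R = 1/(1 + (⅑)*4) = 1/(1 + 4/9) = 1/(13/9) = 9/13 ≈ 0.69231)
t(J, q) = 9/13 + 4*J
(15052 + t(117, p(3, 1)))/(26273 - 12891) = (15052 + (9/13 + 4*117))/(26273 - 12891) = (15052 + (9/13 + 468))/13382 = (15052 + 6093/13)*(1/13382) = (201769/13)*(1/13382) = 201769/173966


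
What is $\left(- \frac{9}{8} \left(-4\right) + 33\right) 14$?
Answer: $525$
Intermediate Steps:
$\left(- \frac{9}{8} \left(-4\right) + 33\right) 14 = \left(\left(-9\right) \frac{1}{8} \left(-4\right) + 33\right) 14 = \left(\left(- \frac{9}{8}\right) \left(-4\right) + 33\right) 14 = \left(\frac{9}{2} + 33\right) 14 = \frac{75}{2} \cdot 14 = 525$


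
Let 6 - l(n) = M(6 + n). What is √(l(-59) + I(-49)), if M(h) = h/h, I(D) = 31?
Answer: 6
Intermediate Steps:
M(h) = 1
l(n) = 5 (l(n) = 6 - 1*1 = 6 - 1 = 5)
√(l(-59) + I(-49)) = √(5 + 31) = √36 = 6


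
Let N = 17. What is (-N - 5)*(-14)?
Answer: 308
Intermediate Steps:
(-N - 5)*(-14) = (-1*17 - 5)*(-14) = (-17 - 5)*(-14) = -22*(-14) = 308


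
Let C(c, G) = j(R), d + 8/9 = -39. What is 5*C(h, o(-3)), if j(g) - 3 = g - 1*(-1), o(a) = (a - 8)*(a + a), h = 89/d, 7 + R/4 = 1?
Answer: -100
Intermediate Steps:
d = -359/9 (d = -8/9 - 39 = -359/9 ≈ -39.889)
R = -24 (R = -28 + 4*1 = -28 + 4 = -24)
h = -801/359 (h = 89/(-359/9) = 89*(-9/359) = -801/359 ≈ -2.2312)
o(a) = 2*a*(-8 + a) (o(a) = (-8 + a)*(2*a) = 2*a*(-8 + a))
j(g) = 4 + g (j(g) = 3 + (g - 1*(-1)) = 3 + (g + 1) = 3 + (1 + g) = 4 + g)
C(c, G) = -20 (C(c, G) = 4 - 24 = -20)
5*C(h, o(-3)) = 5*(-20) = -100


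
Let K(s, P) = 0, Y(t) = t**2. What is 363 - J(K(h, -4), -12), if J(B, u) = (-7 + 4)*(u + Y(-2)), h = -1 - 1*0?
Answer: 339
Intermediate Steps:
h = -1 (h = -1 + 0 = -1)
J(B, u) = -12 - 3*u (J(B, u) = (-7 + 4)*(u + (-2)**2) = -3*(u + 4) = -3*(4 + u) = -12 - 3*u)
363 - J(K(h, -4), -12) = 363 - (-12 - 3*(-12)) = 363 - (-12 + 36) = 363 - 1*24 = 363 - 24 = 339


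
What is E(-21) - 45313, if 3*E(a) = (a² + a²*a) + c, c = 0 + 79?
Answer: -144680/3 ≈ -48227.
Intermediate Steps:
c = 79
E(a) = 79/3 + a²/3 + a³/3 (E(a) = ((a² + a²*a) + 79)/3 = ((a² + a³) + 79)/3 = (79 + a² + a³)/3 = 79/3 + a²/3 + a³/3)
E(-21) - 45313 = (79/3 + (⅓)*(-21)² + (⅓)*(-21)³) - 45313 = (79/3 + (⅓)*441 + (⅓)*(-9261)) - 45313 = (79/3 + 147 - 3087) - 45313 = -8741/3 - 45313 = -144680/3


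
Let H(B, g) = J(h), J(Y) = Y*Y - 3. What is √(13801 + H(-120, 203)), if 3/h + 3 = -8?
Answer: √1669567/11 ≈ 117.47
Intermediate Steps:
h = -3/11 (h = 3/(-3 - 8) = 3/(-11) = 3*(-1/11) = -3/11 ≈ -0.27273)
J(Y) = -3 + Y² (J(Y) = Y² - 3 = -3 + Y²)
H(B, g) = -354/121 (H(B, g) = -3 + (-3/11)² = -3 + 9/121 = -354/121)
√(13801 + H(-120, 203)) = √(13801 - 354/121) = √(1669567/121) = √1669567/11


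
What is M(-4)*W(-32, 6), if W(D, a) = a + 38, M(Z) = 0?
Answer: 0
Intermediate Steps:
W(D, a) = 38 + a
M(-4)*W(-32, 6) = 0*(38 + 6) = 0*44 = 0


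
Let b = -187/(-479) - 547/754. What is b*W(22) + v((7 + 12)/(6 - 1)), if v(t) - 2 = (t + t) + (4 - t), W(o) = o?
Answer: 2192742/902915 ≈ 2.4285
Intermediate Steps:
b = -121015/361166 (b = -187*(-1/479) - 547*1/754 = 187/479 - 547/754 = -121015/361166 ≈ -0.33507)
v(t) = 6 + t (v(t) = 2 + ((t + t) + (4 - t)) = 2 + (2*t + (4 - t)) = 2 + (4 + t) = 6 + t)
b*W(22) + v((7 + 12)/(6 - 1)) = -121015/361166*22 + (6 + (7 + 12)/(6 - 1)) = -1331165/180583 + (6 + 19/5) = -1331165/180583 + 49/5 = 2192742/902915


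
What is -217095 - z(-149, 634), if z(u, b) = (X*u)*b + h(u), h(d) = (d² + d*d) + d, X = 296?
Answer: 27700588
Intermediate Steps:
h(d) = d + 2*d² (h(d) = (d² + d²) + d = 2*d² + d = d + 2*d²)
z(u, b) = u*(1 + 2*u) + 296*b*u (z(u, b) = (296*u)*b + u*(1 + 2*u) = 296*b*u + u*(1 + 2*u) = u*(1 + 2*u) + 296*b*u)
-217095 - z(-149, 634) = -217095 - (-149)*(1 + 2*(-149) + 296*634) = -217095 - (-149)*(1 - 298 + 187664) = -217095 - (-149)*187367 = -217095 - 1*(-27917683) = -217095 + 27917683 = 27700588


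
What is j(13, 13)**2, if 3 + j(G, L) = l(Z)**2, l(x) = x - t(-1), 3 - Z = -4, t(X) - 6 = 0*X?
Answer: 4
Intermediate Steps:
t(X) = 6 (t(X) = 6 + 0*X = 6 + 0 = 6)
Z = 7 (Z = 3 - 1*(-4) = 3 + 4 = 7)
l(x) = -6 + x (l(x) = x - 1*6 = x - 6 = -6 + x)
j(G, L) = -2 (j(G, L) = -3 + (-6 + 7)**2 = -3 + 1**2 = -3 + 1 = -2)
j(13, 13)**2 = (-2)**2 = 4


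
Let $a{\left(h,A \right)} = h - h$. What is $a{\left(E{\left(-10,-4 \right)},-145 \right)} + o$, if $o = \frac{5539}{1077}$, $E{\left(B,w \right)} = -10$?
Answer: $\frac{5539}{1077} \approx 5.143$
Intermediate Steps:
$a{\left(h,A \right)} = 0$
$o = \frac{5539}{1077}$ ($o = 5539 \cdot \frac{1}{1077} = \frac{5539}{1077} \approx 5.143$)
$a{\left(E{\left(-10,-4 \right)},-145 \right)} + o = 0 + \frac{5539}{1077} = \frac{5539}{1077}$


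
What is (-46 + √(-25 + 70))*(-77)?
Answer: 3542 - 231*√5 ≈ 3025.5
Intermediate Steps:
(-46 + √(-25 + 70))*(-77) = (-46 + √45)*(-77) = (-46 + 3*√5)*(-77) = 3542 - 231*√5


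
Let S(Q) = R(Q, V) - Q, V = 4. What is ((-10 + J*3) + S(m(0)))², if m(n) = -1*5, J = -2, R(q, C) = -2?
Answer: 169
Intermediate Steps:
m(n) = -5
S(Q) = -2 - Q
((-10 + J*3) + S(m(0)))² = ((-10 - 2*3) + (-2 - 1*(-5)))² = ((-10 - 6) + (-2 + 5))² = (-16 + 3)² = (-13)² = 169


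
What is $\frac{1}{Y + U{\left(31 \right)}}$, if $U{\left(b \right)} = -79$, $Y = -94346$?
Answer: $- \frac{1}{94425} \approx -1.059 \cdot 10^{-5}$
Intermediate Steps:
$\frac{1}{Y + U{\left(31 \right)}} = \frac{1}{-94346 - 79} = \frac{1}{-94425} = - \frac{1}{94425}$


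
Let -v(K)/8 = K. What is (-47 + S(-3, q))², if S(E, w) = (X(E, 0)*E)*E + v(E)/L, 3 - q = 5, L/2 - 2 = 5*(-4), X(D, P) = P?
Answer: 20449/9 ≈ 2272.1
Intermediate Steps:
L = -36 (L = 4 + 2*(5*(-4)) = 4 + 2*(-20) = 4 - 40 = -36)
v(K) = -8*K
q = -2 (q = 3 - 1*5 = 3 - 5 = -2)
S(E, w) = 2*E/9 (S(E, w) = (0*E)*E - 8*E/(-36) = 0*E - 8*E*(-1/36) = 0 + 2*E/9 = 2*E/9)
(-47 + S(-3, q))² = (-47 + (2/9)*(-3))² = (-47 - ⅔)² = (-143/3)² = 20449/9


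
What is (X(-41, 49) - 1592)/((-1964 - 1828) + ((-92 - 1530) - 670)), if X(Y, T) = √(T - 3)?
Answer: 398/1521 - √46/6084 ≈ 0.26056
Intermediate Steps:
X(Y, T) = √(-3 + T)
(X(-41, 49) - 1592)/((-1964 - 1828) + ((-92 - 1530) - 670)) = (√(-3 + 49) - 1592)/((-1964 - 1828) + ((-92 - 1530) - 670)) = (√46 - 1592)/(-3792 + (-1622 - 670)) = (-1592 + √46)/(-3792 - 2292) = (-1592 + √46)/(-6084) = (-1592 + √46)*(-1/6084) = 398/1521 - √46/6084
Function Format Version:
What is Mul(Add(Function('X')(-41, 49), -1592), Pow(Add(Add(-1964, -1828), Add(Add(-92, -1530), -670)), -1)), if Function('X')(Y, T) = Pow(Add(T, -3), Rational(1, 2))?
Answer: Add(Rational(398, 1521), Mul(Rational(-1, 6084), Pow(46, Rational(1, 2)))) ≈ 0.26056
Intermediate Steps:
Function('X')(Y, T) = Pow(Add(-3, T), Rational(1, 2))
Mul(Add(Function('X')(-41, 49), -1592), Pow(Add(Add(-1964, -1828), Add(Add(-92, -1530), -670)), -1)) = Mul(Add(Pow(Add(-3, 49), Rational(1, 2)), -1592), Pow(Add(Add(-1964, -1828), Add(Add(-92, -1530), -670)), -1)) = Mul(Add(Pow(46, Rational(1, 2)), -1592), Pow(Add(-3792, Add(-1622, -670)), -1)) = Mul(Add(-1592, Pow(46, Rational(1, 2))), Pow(Add(-3792, -2292), -1)) = Mul(Add(-1592, Pow(46, Rational(1, 2))), Pow(-6084, -1)) = Mul(Add(-1592, Pow(46, Rational(1, 2))), Rational(-1, 6084)) = Add(Rational(398, 1521), Mul(Rational(-1, 6084), Pow(46, Rational(1, 2))))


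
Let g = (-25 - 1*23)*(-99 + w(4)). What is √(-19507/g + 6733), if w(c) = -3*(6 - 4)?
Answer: √1187018455/420 ≈ 82.031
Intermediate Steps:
w(c) = -6 (w(c) = -3*2 = -6)
g = 5040 (g = (-25 - 1*23)*(-99 - 6) = (-25 - 23)*(-105) = -48*(-105) = 5040)
√(-19507/g + 6733) = √(-19507/5040 + 6733) = √(33914813/5040) = √1187018455/420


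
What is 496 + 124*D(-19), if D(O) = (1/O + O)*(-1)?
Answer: 54312/19 ≈ 2858.5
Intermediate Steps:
D(O) = -O - 1/O (D(O) = (O + 1/O)*(-1) = -O - 1/O)
496 + 124*D(-19) = 496 + 124*(-1*(-19) - 1/(-19)) = 496 + 124*(19 - 1*(-1/19)) = 496 + 124*(19 + 1/19) = 496 + 124*(362/19) = 496 + 44888/19 = 54312/19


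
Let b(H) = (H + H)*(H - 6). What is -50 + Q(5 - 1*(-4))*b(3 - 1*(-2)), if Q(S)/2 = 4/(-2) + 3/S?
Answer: -50/3 ≈ -16.667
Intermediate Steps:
Q(S) = -4 + 6/S (Q(S) = 2*(4/(-2) + 3/S) = 2*(4*(-1/2) + 3/S) = 2*(-2 + 3/S) = -4 + 6/S)
b(H) = 2*H*(-6 + H) (b(H) = (2*H)*(-6 + H) = 2*H*(-6 + H))
-50 + Q(5 - 1*(-4))*b(3 - 1*(-2)) = -50 + (-4 + 6/(5 - 1*(-4)))*(2*(3 - 1*(-2))*(-6 + (3 - 1*(-2)))) = -50 + (-4 + 6/(5 + 4))*(2*(3 + 2)*(-6 + (3 + 2))) = -50 + (-4 + 6/9)*(2*5*(-6 + 5)) = -50 + (-4 + 6*(1/9))*(2*5*(-1)) = -50 + (-4 + 2/3)*(-10) = -50 - 10/3*(-10) = -50 + 100/3 = -50/3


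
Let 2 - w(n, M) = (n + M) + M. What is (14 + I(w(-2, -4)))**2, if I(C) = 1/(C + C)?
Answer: 113569/576 ≈ 197.17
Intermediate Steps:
w(n, M) = 2 - n - 2*M (w(n, M) = 2 - ((n + M) + M) = 2 - ((M + n) + M) = 2 - (n + 2*M) = 2 + (-n - 2*M) = 2 - n - 2*M)
I(C) = 1/(2*C)
(14 + I(w(-2, -4)))**2 = (14 + 1/(2*(2 - 1*(-2) - 2*(-4))))**2 = (14 + 1/(2*(2 + 2 + 8)))**2 = (14 + (1/2)/12)**2 = (14 + (1/2)*(1/12))**2 = (14 + 1/24)**2 = (337/24)**2 = 113569/576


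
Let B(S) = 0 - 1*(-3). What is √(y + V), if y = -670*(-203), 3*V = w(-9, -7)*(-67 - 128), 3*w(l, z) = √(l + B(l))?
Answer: √(1224090 - 195*I*√6)/3 ≈ 368.8 - 0.071954*I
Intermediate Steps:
B(S) = 3 (B(S) = 0 + 3 = 3)
w(l, z) = √(3 + l)/3 (w(l, z) = √(l + 3)/3 = √(3 + l)/3)
V = -65*I*√6/3 (V = ((√(3 - 9)/3)*(-67 - 128))/3 = ((√(-6)/3)*(-195))/3 = (((I*√6)/3)*(-195))/3 = ((I*√6/3)*(-195))/3 = (-65*I*√6)/3 = -65*I*√6/3 ≈ -53.072*I)
y = 136010
√(y + V) = √(136010 - 65*I*√6/3)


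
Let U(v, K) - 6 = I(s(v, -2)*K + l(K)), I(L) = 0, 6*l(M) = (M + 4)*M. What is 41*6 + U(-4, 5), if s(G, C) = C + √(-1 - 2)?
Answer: 252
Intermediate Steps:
s(G, C) = C + I*√3 (s(G, C) = C + √(-3) = C + I*√3)
l(M) = M*(4 + M)/6 (l(M) = ((M + 4)*M)/6 = ((4 + M)*M)/6 = (M*(4 + M))/6 = M*(4 + M)/6)
U(v, K) = 6 (U(v, K) = 6 + 0 = 6)
41*6 + U(-4, 5) = 41*6 + 6 = 246 + 6 = 252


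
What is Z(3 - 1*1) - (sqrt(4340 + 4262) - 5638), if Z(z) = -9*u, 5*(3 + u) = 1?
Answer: 28316/5 - sqrt(8602) ≈ 5570.5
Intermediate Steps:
u = -14/5 (u = -3 + (1/5)*1 = -3 + 1/5 = -14/5 ≈ -2.8000)
Z(z) = 126/5 (Z(z) = -9*(-14/5) = 126/5)
Z(3 - 1*1) - (sqrt(4340 + 4262) - 5638) = 126/5 - (sqrt(4340 + 4262) - 5638) = 126/5 - (sqrt(8602) - 5638) = 126/5 - (-5638 + sqrt(8602)) = 126/5 + (5638 - sqrt(8602)) = 28316/5 - sqrt(8602)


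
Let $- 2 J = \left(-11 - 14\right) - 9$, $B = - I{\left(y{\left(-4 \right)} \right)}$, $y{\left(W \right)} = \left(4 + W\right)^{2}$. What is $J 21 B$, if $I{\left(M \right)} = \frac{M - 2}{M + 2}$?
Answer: $357$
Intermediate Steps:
$I{\left(M \right)} = \frac{-2 + M}{2 + M}$
$B = 1$ ($B = - \frac{-2 + \left(4 - 4\right)^{2}}{2 + \left(4 - 4\right)^{2}} = - \frac{-2 + 0^{2}}{2 + 0^{2}} = - \frac{-2 + 0}{2 + 0} = - \frac{-2}{2} = \left(-1\right) \left(-1\right) = 1$)
$J = 17$ ($J = - \frac{\left(-11 - 14\right) - 9}{2} = - \frac{-25 - 9}{2} = \left(- \frac{1}{2}\right) \left(-34\right) = 17$)
$J 21 B = 17 \cdot 21 \cdot 1 = 357 \cdot 1 = 357$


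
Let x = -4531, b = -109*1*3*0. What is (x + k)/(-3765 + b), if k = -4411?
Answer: 8942/3765 ≈ 2.3750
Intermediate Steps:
b = 0 (b = -327*0 = -109*0 = 0)
(x + k)/(-3765 + b) = (-4531 - 4411)/(-3765 + 0) = -8942/(-3765) = -8942*(-1/3765) = 8942/3765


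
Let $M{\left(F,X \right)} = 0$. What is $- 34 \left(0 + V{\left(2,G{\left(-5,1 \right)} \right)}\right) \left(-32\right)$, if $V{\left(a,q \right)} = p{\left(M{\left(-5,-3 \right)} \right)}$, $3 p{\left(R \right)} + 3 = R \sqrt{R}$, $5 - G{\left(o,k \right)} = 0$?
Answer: $-1088$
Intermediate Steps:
$G{\left(o,k \right)} = 5$ ($G{\left(o,k \right)} = 5 - 0 = 5 + 0 = 5$)
$p{\left(R \right)} = -1 + \frac{R^{\frac{3}{2}}}{3}$ ($p{\left(R \right)} = -1 + \frac{R \sqrt{R}}{3} = -1 + \frac{R^{\frac{3}{2}}}{3}$)
$V{\left(a,q \right)} = -1$ ($V{\left(a,q \right)} = -1 + \frac{0^{\frac{3}{2}}}{3} = -1 + \frac{1}{3} \cdot 0 = -1 + 0 = -1$)
$- 34 \left(0 + V{\left(2,G{\left(-5,1 \right)} \right)}\right) \left(-32\right) = - 34 \left(0 - 1\right) \left(-32\right) = \left(-34\right) \left(-1\right) \left(-32\right) = 34 \left(-32\right) = -1088$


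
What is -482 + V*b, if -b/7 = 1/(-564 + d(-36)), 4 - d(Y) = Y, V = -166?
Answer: -126865/262 ≈ -484.22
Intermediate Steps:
d(Y) = 4 - Y
b = 7/524 (b = -7/(-564 + (4 - 1*(-36))) = -7/(-564 + (4 + 36)) = -7/(-564 + 40) = -7/(-524) = -7*(-1/524) = 7/524 ≈ 0.013359)
-482 + V*b = -482 - 166*7/524 = -482 - 581/262 = -126865/262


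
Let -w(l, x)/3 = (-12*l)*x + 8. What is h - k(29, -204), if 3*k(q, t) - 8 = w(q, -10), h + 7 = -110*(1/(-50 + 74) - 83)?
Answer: 50415/4 ≈ 12604.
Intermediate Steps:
w(l, x) = -24 + 36*l*x (w(l, x) = -3*((-12*l)*x + 8) = -3*(-12*l*x + 8) = -3*(8 - 12*l*x) = -24 + 36*l*x)
h = 109421/12 (h = -7 - 110*(1/(-50 + 74) - 83) = -7 - 110*(1/24 - 83) = -7 - 110*(-1991/24) = -7 + 109505/12 = 109421/12 ≈ 9118.4)
k(q, t) = -16/3 - 120*q (k(q, t) = 8/3 + (-24 + 36*q*(-10))/3 = 8/3 + (-24 - 360*q)/3 = 8/3 + (-8 - 120*q) = -16/3 - 120*q)
h - k(29, -204) = 109421/12 - (-16/3 - 120*29) = 109421/12 - (-16/3 - 3480) = 109421/12 - 1*(-10456/3) = 109421/12 + 10456/3 = 50415/4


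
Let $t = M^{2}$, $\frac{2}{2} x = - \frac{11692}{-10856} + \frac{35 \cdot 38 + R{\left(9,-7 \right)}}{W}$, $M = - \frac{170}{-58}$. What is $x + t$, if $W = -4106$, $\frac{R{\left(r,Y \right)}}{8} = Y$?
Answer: $\frac{43849395391}{4685919122} \approx 9.3577$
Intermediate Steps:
$M = \frac{85}{29}$ ($M = \left(-170\right) \left(- \frac{1}{58}\right) = \frac{85}{29} \approx 2.931$)
$R{\left(r,Y \right)} = 8 Y$
$x = \frac{4272101}{5571842}$ ($x = - \frac{11692}{-10856} + \frac{35 \cdot 38 + 8 \left(-7\right)}{-4106} = \left(-11692\right) \left(- \frac{1}{10856}\right) + \left(1330 - 56\right) \left(- \frac{1}{4106}\right) = \frac{2923}{2714} + 1274 \left(- \frac{1}{4106}\right) = \frac{2923}{2714} - \frac{637}{2053} = \frac{4272101}{5571842} \approx 0.76673$)
$t = \frac{7225}{841}$ ($t = \left(\frac{85}{29}\right)^{2} = \frac{7225}{841} \approx 8.591$)
$x + t = \frac{4272101}{5571842} + \frac{7225}{841} = \frac{43849395391}{4685919122}$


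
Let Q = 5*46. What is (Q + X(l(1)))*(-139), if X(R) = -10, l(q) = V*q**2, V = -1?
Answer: -30580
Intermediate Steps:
l(q) = -q**2
Q = 230
(Q + X(l(1)))*(-139) = (230 - 10)*(-139) = 220*(-139) = -30580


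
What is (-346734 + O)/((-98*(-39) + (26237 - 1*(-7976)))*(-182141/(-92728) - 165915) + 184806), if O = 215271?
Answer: 12190301064/585143121950497 ≈ 2.0833e-5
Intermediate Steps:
(-346734 + O)/((-98*(-39) + (26237 - 1*(-7976)))*(-182141/(-92728) - 165915) + 184806) = (-346734 + 215271)/((-98*(-39) + (26237 - 1*(-7976)))*(-182141/(-92728) - 165915) + 184806) = -131463/((3822 + (26237 + 7976))*(-182141*(-1/92728) - 165915) + 184806) = -131463/((3822 + 34213)*(182141/92728 - 165915) + 184806) = -131463/(38035*(-15384783979/92728) + 184806) = -131463/(-585160258641265/92728 + 184806) = -131463/(-585143121950497/92728) = -131463*(-92728/585143121950497) = 12190301064/585143121950497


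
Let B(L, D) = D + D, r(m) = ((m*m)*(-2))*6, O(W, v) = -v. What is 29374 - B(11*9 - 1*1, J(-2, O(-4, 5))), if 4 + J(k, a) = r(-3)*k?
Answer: 28950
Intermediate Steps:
r(m) = -12*m**2 (r(m) = (m**2*(-2))*6 = -2*m**2*6 = -12*m**2)
J(k, a) = -4 - 108*k (J(k, a) = -4 + (-12*(-3)**2)*k = -4 + (-12*9)*k = -4 - 108*k)
B(L, D) = 2*D
29374 - B(11*9 - 1*1, J(-2, O(-4, 5))) = 29374 - 2*(-4 - 108*(-2)) = 29374 - 2*(-4 + 216) = 29374 - 2*212 = 29374 - 1*424 = 29374 - 424 = 28950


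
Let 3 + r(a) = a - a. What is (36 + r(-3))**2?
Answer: 1089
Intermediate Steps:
r(a) = -3 (r(a) = -3 + (a - a) = -3 + 0 = -3)
(36 + r(-3))**2 = (36 - 3)**2 = 33**2 = 1089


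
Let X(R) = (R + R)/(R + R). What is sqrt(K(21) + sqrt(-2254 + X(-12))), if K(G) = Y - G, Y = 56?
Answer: sqrt(35 + I*sqrt(2253)) ≈ 6.8547 + 3.4623*I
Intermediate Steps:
X(R) = 1 (X(R) = (2*R)/((2*R)) = (2*R)*(1/(2*R)) = 1)
K(G) = 56 - G
sqrt(K(21) + sqrt(-2254 + X(-12))) = sqrt((56 - 1*21) + sqrt(-2254 + 1)) = sqrt((56 - 21) + sqrt(-2253)) = sqrt(35 + I*sqrt(2253))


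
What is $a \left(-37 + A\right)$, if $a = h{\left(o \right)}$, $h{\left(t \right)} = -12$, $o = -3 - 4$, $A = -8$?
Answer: $540$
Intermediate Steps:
$o = -7$ ($o = -3 - 4 = -7$)
$a = -12$
$a \left(-37 + A\right) = - 12 \left(-37 - 8\right) = \left(-12\right) \left(-45\right) = 540$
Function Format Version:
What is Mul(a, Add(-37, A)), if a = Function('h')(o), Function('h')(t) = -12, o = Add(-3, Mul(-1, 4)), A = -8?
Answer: 540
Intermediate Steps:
o = -7 (o = Add(-3, -4) = -7)
a = -12
Mul(a, Add(-37, A)) = Mul(-12, Add(-37, -8)) = Mul(-12, -45) = 540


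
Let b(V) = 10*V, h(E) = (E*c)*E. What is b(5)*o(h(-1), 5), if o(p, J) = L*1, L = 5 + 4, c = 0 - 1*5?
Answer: 450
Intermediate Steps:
c = -5 (c = 0 - 5 = -5)
L = 9
h(E) = -5*E² (h(E) = (E*(-5))*E = (-5*E)*E = -5*E²)
o(p, J) = 9 (o(p, J) = 9*1 = 9)
b(5)*o(h(-1), 5) = (10*5)*9 = 50*9 = 450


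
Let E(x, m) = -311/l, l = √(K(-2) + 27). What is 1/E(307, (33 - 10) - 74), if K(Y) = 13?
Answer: -2*√10/311 ≈ -0.020336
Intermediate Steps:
l = 2*√10 (l = √(13 + 27) = √40 = 2*√10 ≈ 6.3246)
E(x, m) = -311*√10/20
1/E(307, (33 - 10) - 74) = 1/(-311*√10/20) = -2*√10/311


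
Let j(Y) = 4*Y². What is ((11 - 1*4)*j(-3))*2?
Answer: 504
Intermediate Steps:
((11 - 1*4)*j(-3))*2 = ((11 - 1*4)*(4*(-3)²))*2 = ((11 - 4)*(4*9))*2 = (7*36)*2 = 252*2 = 504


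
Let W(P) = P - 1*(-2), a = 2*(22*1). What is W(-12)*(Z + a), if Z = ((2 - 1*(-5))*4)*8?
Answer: -2680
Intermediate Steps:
a = 44 (a = 2*22 = 44)
W(P) = 2 + P (W(P) = P + 2 = 2 + P)
Z = 224 (Z = ((2 + 5)*4)*8 = (7*4)*8 = 28*8 = 224)
W(-12)*(Z + a) = (2 - 12)*(224 + 44) = -10*268 = -2680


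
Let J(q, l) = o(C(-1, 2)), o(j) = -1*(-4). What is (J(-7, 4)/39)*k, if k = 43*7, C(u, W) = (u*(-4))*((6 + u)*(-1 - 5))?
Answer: 1204/39 ≈ 30.872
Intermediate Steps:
C(u, W) = -4*u*(-36 - 6*u) (C(u, W) = (-4*u)*((6 + u)*(-6)) = (-4*u)*(-36 - 6*u) = -4*u*(-36 - 6*u))
o(j) = 4
J(q, l) = 4
k = 301
(J(-7, 4)/39)*k = (4/39)*301 = 1204/39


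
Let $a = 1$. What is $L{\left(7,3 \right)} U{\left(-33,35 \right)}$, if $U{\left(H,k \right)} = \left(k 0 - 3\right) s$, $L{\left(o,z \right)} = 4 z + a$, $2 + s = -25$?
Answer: $1053$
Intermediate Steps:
$s = -27$ ($s = -2 - 25 = -27$)
$L{\left(o,z \right)} = 1 + 4 z$ ($L{\left(o,z \right)} = 4 z + 1 = 1 + 4 z$)
$U{\left(H,k \right)} = 81$ ($U{\left(H,k \right)} = \left(k 0 - 3\right) \left(-27\right) = \left(0 - 3\right) \left(-27\right) = \left(-3\right) \left(-27\right) = 81$)
$L{\left(7,3 \right)} U{\left(-33,35 \right)} = \left(1 + 4 \cdot 3\right) 81 = \left(1 + 12\right) 81 = 13 \cdot 81 = 1053$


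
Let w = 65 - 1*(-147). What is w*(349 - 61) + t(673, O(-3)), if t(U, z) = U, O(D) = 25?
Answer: 61729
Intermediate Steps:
w = 212 (w = 65 + 147 = 212)
w*(349 - 61) + t(673, O(-3)) = 212*(349 - 61) + 673 = 212*288 + 673 = 61056 + 673 = 61729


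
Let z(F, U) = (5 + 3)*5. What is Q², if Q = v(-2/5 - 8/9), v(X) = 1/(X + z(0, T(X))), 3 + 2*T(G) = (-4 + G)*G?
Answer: 2025/3034564 ≈ 0.00066731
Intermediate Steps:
T(G) = -3/2 + G*(-4 + G)/2 (T(G) = -3/2 + ((-4 + G)*G)/2 = -3/2 + (G*(-4 + G))/2 = -3/2 + G*(-4 + G)/2)
z(F, U) = 40 (z(F, U) = 8*5 = 40)
v(X) = 1/(40 + X) (v(X) = 1/(X + 40) = 1/(40 + X))
Q = 45/1742 (Q = 1/(40 + (-2/5 - 8/9)) = 1/(40 + (-2*⅕ - 8*⅑)) = 1/(40 + (-⅖ - 8/9)) = 1/(40 - 58/45) = 1/(1742/45) = 45/1742 ≈ 0.025832)
Q² = (45/1742)² = 2025/3034564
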